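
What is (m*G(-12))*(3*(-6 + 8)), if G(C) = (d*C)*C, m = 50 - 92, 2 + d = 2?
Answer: 0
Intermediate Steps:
d = 0 (d = -2 + 2 = 0)
m = -42
G(C) = 0 (G(C) = (0*C)*C = 0*C = 0)
(m*G(-12))*(3*(-6 + 8)) = (-42*0)*(3*(-6 + 8)) = 0*(3*2) = 0*6 = 0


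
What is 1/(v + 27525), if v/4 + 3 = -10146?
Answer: -1/13071 ≈ -7.6505e-5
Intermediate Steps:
v = -40596 (v = -12 + 4*(-10146) = -12 - 40584 = -40596)
1/(v + 27525) = 1/(-40596 + 27525) = 1/(-13071) = -1/13071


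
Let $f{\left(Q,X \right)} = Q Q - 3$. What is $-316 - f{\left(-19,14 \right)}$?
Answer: $-674$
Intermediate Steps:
$f{\left(Q,X \right)} = -3 + Q^{2}$ ($f{\left(Q,X \right)} = Q^{2} - 3 = -3 + Q^{2}$)
$-316 - f{\left(-19,14 \right)} = -316 - \left(-3 + \left(-19\right)^{2}\right) = -316 - \left(-3 + 361\right) = -316 - 358 = -674$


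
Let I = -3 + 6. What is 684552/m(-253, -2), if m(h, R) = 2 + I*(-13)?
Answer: -684552/37 ≈ -18501.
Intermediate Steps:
I = 3
m(h, R) = -37 (m(h, R) = 2 + 3*(-13) = 2 - 39 = -37)
684552/m(-253, -2) = 684552/(-37) = 684552*(-1/37) = -684552/37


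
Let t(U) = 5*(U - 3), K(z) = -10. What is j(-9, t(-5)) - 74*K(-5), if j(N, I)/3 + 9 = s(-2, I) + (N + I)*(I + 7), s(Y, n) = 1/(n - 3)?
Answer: 239249/43 ≈ 5563.9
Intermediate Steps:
s(Y, n) = 1/(-3 + n)
t(U) = -15 + 5*U (t(U) = 5*(-3 + U) = -15 + 5*U)
j(N, I) = -27 + 3/(-3 + I) + 3*(7 + I)*(I + N) (j(N, I) = -27 + 3*(1/(-3 + I) + (N + I)*(I + 7)) = -27 + 3*(1/(-3 + I) + (I + N)*(7 + I)) = -27 + 3*(1/(-3 + I) + (7 + I)*(I + N)) = -27 + (3/(-3 + I) + 3*(7 + I)*(I + N)) = -27 + 3/(-3 + I) + 3*(7 + I)*(I + N))
j(-9, t(-5)) - 74*K(-5) = 3*(1 + (-3 + (-15 + 5*(-5)))*(-9 + (-15 + 5*(-5))² + 7*(-15 + 5*(-5)) + 7*(-9) + (-15 + 5*(-5))*(-9)))/(-3 + (-15 + 5*(-5))) - 74*(-10) = 3*(1 + (-3 + (-15 - 25))*(-9 + (-15 - 25)² + 7*(-15 - 25) - 63 + (-15 - 25)*(-9)))/(-3 + (-15 - 25)) + 740 = 3*(1 + (-3 - 40)*(-9 + (-40)² + 7*(-40) - 63 - 40*(-9)))/(-3 - 40) + 740 = 3*(1 - 43*(-9 + 1600 - 280 - 63 + 360))/(-43) + 740 = 3*(-1/43)*(1 - 43*1608) + 740 = 3*(-1/43)*(1 - 69144) + 740 = 3*(-1/43)*(-69143) + 740 = 207429/43 + 740 = 239249/43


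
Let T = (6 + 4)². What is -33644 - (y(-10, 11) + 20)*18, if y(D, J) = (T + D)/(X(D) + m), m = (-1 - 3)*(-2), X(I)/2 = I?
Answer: -33869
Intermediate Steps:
X(I) = 2*I
T = 100 (T = 10² = 100)
m = 8 (m = -4*(-2) = 8)
y(D, J) = (100 + D)/(8 + 2*D) (y(D, J) = (100 + D)/(2*D + 8) = (100 + D)/(8 + 2*D))
-33644 - (y(-10, 11) + 20)*18 = -33644 - ((100 - 10)/(2*(4 - 10)) + 20)*18 = -33644 - ((½)*90/(-6) + 20)*18 = -33644 - ((½)*(-⅙)*90 + 20)*18 = -33644 - (-15/2 + 20)*18 = -33644 - 25*18/2 = -33644 - 1*225 = -33644 - 225 = -33869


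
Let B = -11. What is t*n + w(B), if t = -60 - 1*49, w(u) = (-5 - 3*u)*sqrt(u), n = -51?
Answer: 5559 + 28*I*sqrt(11) ≈ 5559.0 + 92.865*I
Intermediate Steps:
w(u) = sqrt(u)*(-5 - 3*u)
t = -109 (t = -60 - 49 = -109)
t*n + w(B) = -109*(-51) + sqrt(-11)*(-5 - 3*(-11)) = 5559 + (I*sqrt(11))*(-5 + 33) = 5559 + (I*sqrt(11))*28 = 5559 + 28*I*sqrt(11)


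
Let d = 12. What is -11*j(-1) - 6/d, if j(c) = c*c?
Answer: -23/2 ≈ -11.500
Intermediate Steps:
j(c) = c²
-11*j(-1) - 6/d = -11*(-1)² - 6/12 = -11*1 - 6*1/12 = -11 - ½ = -23/2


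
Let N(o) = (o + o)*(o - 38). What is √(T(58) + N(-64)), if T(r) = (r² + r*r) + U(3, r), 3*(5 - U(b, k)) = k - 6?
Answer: √177945/3 ≈ 140.61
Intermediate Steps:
U(b, k) = 7 - k/3 (U(b, k) = 5 - (k - 6)/3 = 5 - (-6 + k)/3 = 5 + (2 - k/3) = 7 - k/3)
N(o) = 2*o*(-38 + o) (N(o) = (2*o)*(-38 + o) = 2*o*(-38 + o))
T(r) = 7 + 2*r² - r/3 (T(r) = (r² + r*r) + (7 - r/3) = (r² + r²) + (7 - r/3) = 2*r² + (7 - r/3) = 7 + 2*r² - r/3)
√(T(58) + N(-64)) = √((7 + 2*58² - ⅓*58) + 2*(-64)*(-38 - 64)) = √((7 + 2*3364 - 58/3) + 2*(-64)*(-102)) = √((7 + 6728 - 58/3) + 13056) = √(20147/3 + 13056) = √(59315/3) = √177945/3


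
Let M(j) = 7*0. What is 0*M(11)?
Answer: 0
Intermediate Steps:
M(j) = 0
0*M(11) = 0*0 = 0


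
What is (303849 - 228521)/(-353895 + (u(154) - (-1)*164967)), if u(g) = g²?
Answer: -18832/41303 ≈ -0.45595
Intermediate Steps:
(303849 - 228521)/(-353895 + (u(154) - (-1)*164967)) = (303849 - 228521)/(-353895 + (154² - (-1)*164967)) = 75328/(-353895 + (23716 - 1*(-164967))) = 75328/(-353895 + (23716 + 164967)) = 75328/(-353895 + 188683) = 75328/(-165212) = 75328*(-1/165212) = -18832/41303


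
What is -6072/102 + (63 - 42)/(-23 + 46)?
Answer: -22919/391 ≈ -58.616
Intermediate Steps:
-6072/102 + (63 - 42)/(-23 + 46) = -6072/102 + 21/23 = -92*11/17 + 21*(1/23) = -1012/17 + 21/23 = -22919/391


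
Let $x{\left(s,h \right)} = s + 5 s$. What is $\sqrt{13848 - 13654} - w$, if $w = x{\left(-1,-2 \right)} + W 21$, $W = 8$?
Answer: $-162 + \sqrt{194} \approx -148.07$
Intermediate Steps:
$x{\left(s,h \right)} = 6 s$
$w = 162$ ($w = 6 \left(-1\right) + 8 \cdot 21 = -6 + 168 = 162$)
$\sqrt{13848 - 13654} - w = \sqrt{13848 - 13654} - 162 = \sqrt{194} - 162 = -162 + \sqrt{194}$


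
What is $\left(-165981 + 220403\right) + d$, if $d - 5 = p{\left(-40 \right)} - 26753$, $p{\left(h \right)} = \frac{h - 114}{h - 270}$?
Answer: $\frac{4289547}{155} \approx 27675.0$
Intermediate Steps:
$p{\left(h \right)} = \frac{-114 + h}{-270 + h}$
$d = - \frac{4145863}{155}$ ($d = 5 - \left(26753 - \frac{-114 - 40}{-270 - 40}\right) = 5 - \left(26753 - \frac{1}{-310} \left(-154\right)\right) = 5 - \frac{4146638}{155} = - \frac{4145863}{155} \approx -26748.0$)
$\left(-165981 + 220403\right) + d = \left(-165981 + 220403\right) - \frac{4145863}{155} = 54422 - \frac{4145863}{155} = \frac{4289547}{155}$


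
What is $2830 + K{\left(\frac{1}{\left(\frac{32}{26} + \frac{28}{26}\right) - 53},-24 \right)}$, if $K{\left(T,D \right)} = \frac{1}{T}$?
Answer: $\frac{36131}{13} \approx 2779.3$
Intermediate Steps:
$2830 + K{\left(\frac{1}{\left(\frac{32}{26} + \frac{28}{26}\right) - 53},-24 \right)} = 2830 + \frac{1}{\frac{1}{\left(\frac{32}{26} + \frac{28}{26}\right) - 53}} = 2830 + \frac{1}{\frac{1}{\left(32 \cdot \frac{1}{26} + 28 \cdot \frac{1}{26}\right) - 53}} = 2830 + \frac{1}{\frac{1}{\left(\frac{16}{13} + \frac{14}{13}\right) - 53}} = 2830 + \frac{1}{\frac{1}{\frac{30}{13} - 53}} = 2830 + \frac{1}{\frac{1}{- \frac{659}{13}}} = 2830 + \frac{1}{- \frac{13}{659}} = 2830 - \frac{659}{13} = \frac{36131}{13}$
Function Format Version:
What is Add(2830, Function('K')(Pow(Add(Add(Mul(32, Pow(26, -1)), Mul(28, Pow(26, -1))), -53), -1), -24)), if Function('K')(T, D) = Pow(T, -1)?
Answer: Rational(36131, 13) ≈ 2779.3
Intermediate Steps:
Add(2830, Function('K')(Pow(Add(Add(Mul(32, Pow(26, -1)), Mul(28, Pow(26, -1))), -53), -1), -24)) = Add(2830, Pow(Pow(Add(Add(Mul(32, Pow(26, -1)), Mul(28, Pow(26, -1))), -53), -1), -1)) = Add(2830, Pow(Pow(Add(Add(Mul(32, Rational(1, 26)), Mul(28, Rational(1, 26))), -53), -1), -1)) = Add(2830, Pow(Pow(Add(Add(Rational(16, 13), Rational(14, 13)), -53), -1), -1)) = Add(2830, Pow(Pow(Add(Rational(30, 13), -53), -1), -1)) = Add(2830, Pow(Pow(Rational(-659, 13), -1), -1)) = Add(2830, Pow(Rational(-13, 659), -1)) = Add(2830, Rational(-659, 13)) = Rational(36131, 13)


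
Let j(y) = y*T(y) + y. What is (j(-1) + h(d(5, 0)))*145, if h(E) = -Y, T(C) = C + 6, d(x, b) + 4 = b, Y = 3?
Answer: -1305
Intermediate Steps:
d(x, b) = -4 + b
T(C) = 6 + C
h(E) = -3 (h(E) = -1*3 = -3)
j(y) = y + y*(6 + y) (j(y) = y*(6 + y) + y = y + y*(6 + y))
(j(-1) + h(d(5, 0)))*145 = (-(7 - 1) - 3)*145 = (-1*6 - 3)*145 = (-6 - 3)*145 = -9*145 = -1305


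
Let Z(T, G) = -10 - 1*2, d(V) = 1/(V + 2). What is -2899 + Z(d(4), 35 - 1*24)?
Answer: -2911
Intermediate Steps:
d(V) = 1/(2 + V)
Z(T, G) = -12 (Z(T, G) = -10 - 2 = -12)
-2899 + Z(d(4), 35 - 1*24) = -2899 - 12 = -2911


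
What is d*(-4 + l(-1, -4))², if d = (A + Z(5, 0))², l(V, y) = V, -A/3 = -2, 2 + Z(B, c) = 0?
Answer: 400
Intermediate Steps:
Z(B, c) = -2 (Z(B, c) = -2 + 0 = -2)
A = 6 (A = -3*(-2) = 6)
d = 16 (d = (6 - 2)² = 4² = 16)
d*(-4 + l(-1, -4))² = 16*(-4 - 1)² = 16*(-5)² = 16*25 = 400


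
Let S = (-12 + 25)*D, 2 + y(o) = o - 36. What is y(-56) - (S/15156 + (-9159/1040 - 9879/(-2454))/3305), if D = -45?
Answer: -55610014229209/591848030800 ≈ -93.960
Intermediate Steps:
y(o) = -38 + o (y(o) = -2 + (o - 36) = -2 + (-36 + o) = -38 + o)
S = -585 (S = (-12 + 25)*(-45) = 13*(-45) = -585)
y(-56) - (S/15156 + (-9159/1040 - 9879/(-2454))/3305) = (-38 - 56) - (-585/15156 + (-9159/1040 - 9879/(-2454))/3305) = -94 - (-585*1/15156 + (-9159*1/1040 - 9879*(-1/2454))*(1/3305)) = -94 - (-65/1684 + (-9159/1040 + 3293/818)*(1/3305)) = -94 - (-65/1684 - 2033671/425360*1/3305) = -94 - (-65/1684 - 2033671/1405814800) = -94 - 1*(-23700665991/591848030800) = -94 + 23700665991/591848030800 = -55610014229209/591848030800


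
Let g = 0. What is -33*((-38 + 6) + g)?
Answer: 1056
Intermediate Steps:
-33*((-38 + 6) + g) = -33*((-38 + 6) + 0) = -33*(-32 + 0) = -33*(-32) = 1056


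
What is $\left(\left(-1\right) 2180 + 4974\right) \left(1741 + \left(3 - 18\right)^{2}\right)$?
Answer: $5493004$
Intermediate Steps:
$\left(\left(-1\right) 2180 + 4974\right) \left(1741 + \left(3 - 18\right)^{2}\right) = \left(-2180 + 4974\right) \left(1741 + \left(-15\right)^{2}\right) = 2794 \left(1741 + 225\right) = 2794 \cdot 1966 = 5493004$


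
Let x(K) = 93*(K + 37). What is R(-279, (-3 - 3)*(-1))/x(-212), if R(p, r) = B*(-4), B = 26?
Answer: 104/16275 ≈ 0.0063902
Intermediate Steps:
x(K) = 3441 + 93*K (x(K) = 93*(37 + K) = 3441 + 93*K)
R(p, r) = -104 (R(p, r) = 26*(-4) = -104)
R(-279, (-3 - 3)*(-1))/x(-212) = -104/(3441 + 93*(-212)) = -104/(3441 - 19716) = -104/(-16275) = -104*(-1/16275) = 104/16275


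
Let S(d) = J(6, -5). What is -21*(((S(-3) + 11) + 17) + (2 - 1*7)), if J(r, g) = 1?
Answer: -504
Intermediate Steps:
S(d) = 1
-21*(((S(-3) + 11) + 17) + (2 - 1*7)) = -21*(((1 + 11) + 17) + (2 - 1*7)) = -21*((12 + 17) + (2 - 7)) = -21*(29 - 5) = -21*24 = -504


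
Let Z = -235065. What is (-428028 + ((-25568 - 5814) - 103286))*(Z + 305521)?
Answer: -39645309376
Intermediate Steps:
(-428028 + ((-25568 - 5814) - 103286))*(Z + 305521) = (-428028 + ((-25568 - 5814) - 103286))*(-235065 + 305521) = (-428028 + (-31382 - 103286))*70456 = (-428028 - 134668)*70456 = -562696*70456 = -39645309376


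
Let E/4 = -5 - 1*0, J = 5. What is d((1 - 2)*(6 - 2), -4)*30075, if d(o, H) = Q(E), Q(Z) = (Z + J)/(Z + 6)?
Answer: 451125/14 ≈ 32223.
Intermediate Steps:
E = -20 (E = 4*(-5 - 1*0) = 4*(-5 + 0) = 4*(-5) = -20)
Q(Z) = (5 + Z)/(6 + Z) (Q(Z) = (Z + 5)/(Z + 6) = (5 + Z)/(6 + Z))
d(o, H) = 15/14 (d(o, H) = (5 - 20)/(6 - 20) = -15/(-14) = -1/14*(-15) = 15/14)
d((1 - 2)*(6 - 2), -4)*30075 = (15/14)*30075 = 451125/14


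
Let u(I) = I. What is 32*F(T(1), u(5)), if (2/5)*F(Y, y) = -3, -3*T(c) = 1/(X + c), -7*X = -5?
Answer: -240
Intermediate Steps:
X = 5/7 (X = -⅐*(-5) = 5/7 ≈ 0.71429)
T(c) = -1/(3*(5/7 + c))
F(Y, y) = -15/2 (F(Y, y) = (5/2)*(-3) = -15/2)
32*F(T(1), u(5)) = 32*(-15/2) = -240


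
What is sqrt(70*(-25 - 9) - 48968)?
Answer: 2*I*sqrt(12837) ≈ 226.6*I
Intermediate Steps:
sqrt(70*(-25 - 9) - 48968) = sqrt(70*(-34) - 48968) = sqrt(-2380 - 48968) = sqrt(-51348) = 2*I*sqrt(12837)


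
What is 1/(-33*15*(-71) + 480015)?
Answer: 1/515160 ≈ 1.9411e-6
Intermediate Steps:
1/(-33*15*(-71) + 480015) = 1/(-495*(-71) + 480015) = 1/(35145 + 480015) = 1/515160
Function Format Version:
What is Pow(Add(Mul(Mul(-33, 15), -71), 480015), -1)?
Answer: Rational(1, 515160) ≈ 1.9411e-6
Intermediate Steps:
Pow(Add(Mul(Mul(-33, 15), -71), 480015), -1) = Pow(Add(Mul(-495, -71), 480015), -1) = Pow(Add(35145, 480015), -1) = Pow(515160, -1) = Rational(1, 515160)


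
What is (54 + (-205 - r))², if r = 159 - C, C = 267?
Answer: 1849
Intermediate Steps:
r = -108 (r = 159 - 1*267 = 159 - 267 = -108)
(54 + (-205 - r))² = (54 + (-205 - 1*(-108)))² = (54 + (-205 + 108))² = (54 - 97)² = (-43)² = 1849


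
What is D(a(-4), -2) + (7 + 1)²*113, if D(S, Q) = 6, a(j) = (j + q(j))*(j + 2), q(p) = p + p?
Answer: 7238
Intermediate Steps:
q(p) = 2*p
a(j) = 3*j*(2 + j) (a(j) = (j + 2*j)*(j + 2) = (3*j)*(2 + j) = 3*j*(2 + j))
D(a(-4), -2) + (7 + 1)²*113 = 6 + (7 + 1)²*113 = 6 + 8²*113 = 6 + 64*113 = 6 + 7232 = 7238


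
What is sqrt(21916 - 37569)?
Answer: I*sqrt(15653) ≈ 125.11*I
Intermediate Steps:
sqrt(21916 - 37569) = sqrt(-15653) = I*sqrt(15653)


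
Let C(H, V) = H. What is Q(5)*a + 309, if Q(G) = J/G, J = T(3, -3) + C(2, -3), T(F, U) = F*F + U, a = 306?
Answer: 3993/5 ≈ 798.60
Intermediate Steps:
T(F, U) = U + F² (T(F, U) = F² + U = U + F²)
J = 8 (J = (-3 + 3²) + 2 = (-3 + 9) + 2 = 6 + 2 = 8)
Q(G) = 8/G
Q(5)*a + 309 = (8/5)*306 + 309 = 2448/5 + 309 = 3993/5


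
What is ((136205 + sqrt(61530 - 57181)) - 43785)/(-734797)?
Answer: -92420/734797 - sqrt(4349)/734797 ≈ -0.12587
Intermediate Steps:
((136205 + sqrt(61530 - 57181)) - 43785)/(-734797) = ((136205 + sqrt(4349)) - 43785)*(-1/734797) = (92420 + sqrt(4349))*(-1/734797) = -92420/734797 - sqrt(4349)/734797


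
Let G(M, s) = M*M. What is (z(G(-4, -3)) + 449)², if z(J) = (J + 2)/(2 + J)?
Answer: 202500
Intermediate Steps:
G(M, s) = M²
z(J) = 1 (z(J) = (2 + J)/(2 + J) = 1)
(z(G(-4, -3)) + 449)² = (1 + 449)² = 450² = 202500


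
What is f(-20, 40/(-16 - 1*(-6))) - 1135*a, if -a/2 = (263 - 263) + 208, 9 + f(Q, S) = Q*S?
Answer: 472231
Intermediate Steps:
f(Q, S) = -9 + Q*S
a = -416 (a = -2*((263 - 263) + 208) = -2*(0 + 208) = -2*208 = -416)
f(-20, 40/(-16 - 1*(-6))) - 1135*a = (-9 - 800/(-16 - 1*(-6))) - 1135*(-416) = (-9 - 800/(-16 + 6)) + 472160 = (-9 - 800/(-10)) + 472160 = (-9 - 800*(-1)/10) + 472160 = (-9 - 20*(-4)) + 472160 = (-9 + 80) + 472160 = 71 + 472160 = 472231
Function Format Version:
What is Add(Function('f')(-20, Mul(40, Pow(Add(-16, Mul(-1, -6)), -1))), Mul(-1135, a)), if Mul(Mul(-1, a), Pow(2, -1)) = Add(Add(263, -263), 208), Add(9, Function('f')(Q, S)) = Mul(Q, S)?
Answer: 472231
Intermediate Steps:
Function('f')(Q, S) = Add(-9, Mul(Q, S))
a = -416 (a = Mul(-2, Add(Add(263, -263), 208)) = Mul(-2, Add(0, 208)) = Mul(-2, 208) = -416)
Add(Function('f')(-20, Mul(40, Pow(Add(-16, Mul(-1, -6)), -1))), Mul(-1135, a)) = Add(Add(-9, Mul(-20, Mul(40, Pow(Add(-16, Mul(-1, -6)), -1)))), Mul(-1135, -416)) = Add(Add(-9, Mul(-20, Mul(40, Pow(Add(-16, 6), -1)))), 472160) = Add(Add(-9, Mul(-20, Mul(40, Pow(-10, -1)))), 472160) = Add(Add(-9, Mul(-20, Mul(40, Rational(-1, 10)))), 472160) = Add(Add(-9, Mul(-20, -4)), 472160) = Add(Add(-9, 80), 472160) = Add(71, 472160) = 472231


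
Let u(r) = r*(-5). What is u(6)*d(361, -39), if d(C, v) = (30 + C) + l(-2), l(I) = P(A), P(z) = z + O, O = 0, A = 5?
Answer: -11880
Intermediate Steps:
P(z) = z (P(z) = z + 0 = z)
l(I) = 5
u(r) = -5*r
d(C, v) = 35 + C (d(C, v) = (30 + C) + 5 = 35 + C)
u(6)*d(361, -39) = (-5*6)*(35 + 361) = -30*396 = -11880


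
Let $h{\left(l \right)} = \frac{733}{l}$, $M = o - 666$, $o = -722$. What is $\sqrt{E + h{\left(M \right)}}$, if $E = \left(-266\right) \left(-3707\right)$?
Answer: $\frac{\sqrt{474922703081}}{694} \approx 993.01$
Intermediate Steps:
$M = -1388$ ($M = -722 - 666 = -1388$)
$E = 986062$
$\sqrt{E + h{\left(M \right)}} = \sqrt{986062 + \frac{733}{-1388}} = \sqrt{986062 + 733 \left(- \frac{1}{1388}\right)} = \sqrt{986062 - \frac{733}{1388}} = \sqrt{\frac{1368653323}{1388}} = \frac{\sqrt{474922703081}}{694}$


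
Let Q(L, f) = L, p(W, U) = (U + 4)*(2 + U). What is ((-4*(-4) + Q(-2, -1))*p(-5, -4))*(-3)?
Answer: 0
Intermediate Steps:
p(W, U) = (2 + U)*(4 + U) (p(W, U) = (4 + U)*(2 + U) = (2 + U)*(4 + U))
((-4*(-4) + Q(-2, -1))*p(-5, -4))*(-3) = ((-4*(-4) - 2)*(8 + (-4)**2 + 6*(-4)))*(-3) = ((16 - 2)*(8 + 16 - 24))*(-3) = (14*0)*(-3) = 0*(-3) = 0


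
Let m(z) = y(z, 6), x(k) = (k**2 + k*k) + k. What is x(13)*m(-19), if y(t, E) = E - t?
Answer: 8775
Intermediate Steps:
x(k) = k + 2*k**2 (x(k) = (k**2 + k**2) + k = 2*k**2 + k = k + 2*k**2)
m(z) = 6 - z
x(13)*m(-19) = (13*(1 + 2*13))*(6 - 1*(-19)) = (13*(1 + 26))*(6 + 19) = (13*27)*25 = 351*25 = 8775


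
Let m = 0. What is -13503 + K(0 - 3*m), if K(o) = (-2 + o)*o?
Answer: -13503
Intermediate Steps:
K(o) = o*(-2 + o)
-13503 + K(0 - 3*m) = -13503 + (0 - 3*0)*(-2 + (0 - 3*0)) = -13503 + (0 + 0)*(-2 + (0 + 0)) = -13503 + 0*(-2 + 0) = -13503 + 0*(-2) = -13503 + 0 = -13503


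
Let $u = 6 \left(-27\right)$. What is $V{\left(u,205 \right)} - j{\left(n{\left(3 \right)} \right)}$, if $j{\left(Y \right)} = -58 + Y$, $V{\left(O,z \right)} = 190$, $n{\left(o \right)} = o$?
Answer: $245$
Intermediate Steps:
$u = -162$
$V{\left(u,205 \right)} - j{\left(n{\left(3 \right)} \right)} = 190 - \left(-58 + 3\right) = 190 - -55 = 190 + 55 = 245$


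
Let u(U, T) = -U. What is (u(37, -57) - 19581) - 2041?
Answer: -21659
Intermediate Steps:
(u(37, -57) - 19581) - 2041 = (-1*37 - 19581) - 2041 = (-37 - 19581) - 2041 = -19618 - 2041 = -21659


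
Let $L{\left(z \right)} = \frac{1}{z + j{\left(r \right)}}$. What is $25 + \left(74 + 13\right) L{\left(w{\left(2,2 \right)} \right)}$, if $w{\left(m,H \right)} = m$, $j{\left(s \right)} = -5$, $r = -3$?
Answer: $-4$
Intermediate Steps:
$L{\left(z \right)} = \frac{1}{-5 + z}$ ($L{\left(z \right)} = \frac{1}{z - 5} = \frac{1}{-5 + z}$)
$25 + \left(74 + 13\right) L{\left(w{\left(2,2 \right)} \right)} = 25 + \frac{74 + 13}{-5 + 2} = 25 + \frac{87}{-3} = 25 + 87 \left(- \frac{1}{3}\right) = 25 - 29 = -4$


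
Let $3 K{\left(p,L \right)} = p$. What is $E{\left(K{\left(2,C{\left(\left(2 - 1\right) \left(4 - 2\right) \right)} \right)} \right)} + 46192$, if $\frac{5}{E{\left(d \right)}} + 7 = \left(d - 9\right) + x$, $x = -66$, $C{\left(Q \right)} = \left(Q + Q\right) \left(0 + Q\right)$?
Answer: $\frac{11270833}{244} \approx 46192.0$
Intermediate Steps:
$C{\left(Q \right)} = 2 Q^{2}$ ($C{\left(Q \right)} = 2 Q Q = 2 Q^{2}$)
$K{\left(p,L \right)} = \frac{p}{3}$
$E{\left(d \right)} = \frac{5}{-82 + d}$ ($E{\left(d \right)} = \frac{5}{-7 + \left(\left(d - 9\right) - 66\right)} = \frac{5}{-7 + \left(\left(-9 + d\right) - 66\right)} = \frac{5}{-7 + \left(-75 + d\right)} = \frac{5}{-82 + d}$)
$E{\left(K{\left(2,C{\left(\left(2 - 1\right) \left(4 - 2\right) \right)} \right)} \right)} + 46192 = \frac{5}{-82 + \frac{1}{3} \cdot 2} + 46192 = \frac{5}{-82 + \frac{2}{3}} + 46192 = \frac{5}{- \frac{244}{3}} + 46192 = 5 \left(- \frac{3}{244}\right) + 46192 = - \frac{15}{244} + 46192 = \frac{11270833}{244}$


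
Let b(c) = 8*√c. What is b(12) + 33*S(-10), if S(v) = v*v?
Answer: 3300 + 16*√3 ≈ 3327.7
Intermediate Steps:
S(v) = v²
b(12) + 33*S(-10) = 8*√12 + 33*(-10)² = 8*(2*√3) + 33*100 = 16*√3 + 3300 = 3300 + 16*√3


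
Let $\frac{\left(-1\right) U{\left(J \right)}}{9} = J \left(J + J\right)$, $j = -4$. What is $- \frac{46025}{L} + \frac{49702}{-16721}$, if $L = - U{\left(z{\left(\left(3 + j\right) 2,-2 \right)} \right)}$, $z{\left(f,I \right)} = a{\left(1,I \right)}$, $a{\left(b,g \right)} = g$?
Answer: $- \frac{773162569}{1203912} \approx -642.21$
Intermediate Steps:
$z{\left(f,I \right)} = I$
$U{\left(J \right)} = - 18 J^{2}$ ($U{\left(J \right)} = - 9 J \left(J + J\right) = - 9 J 2 J = - 9 \cdot 2 J^{2} = - 18 J^{2}$)
$L = 72$ ($L = - \left(-18\right) \left(-2\right)^{2} = - \left(-18\right) 4 = \left(-1\right) \left(-72\right) = 72$)
$- \frac{46025}{L} + \frac{49702}{-16721} = - \frac{46025}{72} + \frac{49702}{-16721} = \left(-46025\right) \frac{1}{72} + 49702 \left(- \frac{1}{16721}\right) = - \frac{46025}{72} - \frac{49702}{16721} = - \frac{773162569}{1203912}$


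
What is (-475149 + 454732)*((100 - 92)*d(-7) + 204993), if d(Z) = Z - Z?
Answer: -4185342081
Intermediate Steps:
d(Z) = 0
(-475149 + 454732)*((100 - 92)*d(-7) + 204993) = (-475149 + 454732)*((100 - 92)*0 + 204993) = -20417*(8*0 + 204993) = -20417*(0 + 204993) = -20417*204993 = -4185342081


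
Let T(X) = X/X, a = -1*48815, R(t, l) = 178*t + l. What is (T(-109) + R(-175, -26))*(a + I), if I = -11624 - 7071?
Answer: 2104624250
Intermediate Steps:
R(t, l) = l + 178*t
a = -48815
I = -18695
T(X) = 1
(T(-109) + R(-175, -26))*(a + I) = (1 + (-26 + 178*(-175)))*(-48815 - 18695) = (1 + (-26 - 31150))*(-67510) = (1 - 31176)*(-67510) = -31175*(-67510) = 2104624250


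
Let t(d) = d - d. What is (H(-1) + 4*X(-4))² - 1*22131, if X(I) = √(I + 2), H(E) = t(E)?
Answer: -22163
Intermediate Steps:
t(d) = 0
H(E) = 0
X(I) = √(2 + I)
(H(-1) + 4*X(-4))² - 1*22131 = (0 + 4*√(2 - 4))² - 1*22131 = (0 + 4*√(-2))² - 22131 = (0 + 4*(I*√2))² - 22131 = (0 + 4*I*√2)² - 22131 = (4*I*√2)² - 22131 = -32 - 22131 = -22163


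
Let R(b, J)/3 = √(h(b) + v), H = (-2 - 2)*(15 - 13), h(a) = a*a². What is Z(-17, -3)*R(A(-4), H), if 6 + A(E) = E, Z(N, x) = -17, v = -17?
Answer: -153*I*√113 ≈ -1626.4*I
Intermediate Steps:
h(a) = a³
A(E) = -6 + E
H = -8 (H = -4*2 = -8)
R(b, J) = 3*√(-17 + b³) (R(b, J) = 3*√(b³ - 17) = 3*√(-17 + b³))
Z(-17, -3)*R(A(-4), H) = -51*√(-17 + (-6 - 4)³) = -51*√(-17 + (-10)³) = -51*√(-17 - 1000) = -51*√(-1017) = -51*3*I*√113 = -153*I*√113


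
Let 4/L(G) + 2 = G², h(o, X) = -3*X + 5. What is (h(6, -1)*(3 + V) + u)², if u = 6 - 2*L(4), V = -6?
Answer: 16900/49 ≈ 344.90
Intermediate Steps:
h(o, X) = 5 - 3*X
L(G) = 4/(-2 + G²)
u = 38/7 (u = 6 - 8/(-2 + 4²) = 6 - 8/(-2 + 16) = 6 - 8/14 = 6 - 2*2/7 = 6 - 4/7 = 38/7 ≈ 5.4286)
(h(6, -1)*(3 + V) + u)² = ((5 - 3*(-1))*(3 - 6) + 38/7)² = ((5 + 3)*(-3) + 38/7)² = (8*(-3) + 38/7)² = (-24 + 38/7)² = (-130/7)² = 16900/49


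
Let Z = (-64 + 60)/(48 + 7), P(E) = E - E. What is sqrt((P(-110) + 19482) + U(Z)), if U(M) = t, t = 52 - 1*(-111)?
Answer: sqrt(19645) ≈ 140.16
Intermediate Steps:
P(E) = 0
t = 163 (t = 52 + 111 = 163)
Z = -4/55 ≈ -0.072727
U(M) = 163
sqrt((P(-110) + 19482) + U(Z)) = sqrt((0 + 19482) + 163) = sqrt(19482 + 163) = sqrt(19645)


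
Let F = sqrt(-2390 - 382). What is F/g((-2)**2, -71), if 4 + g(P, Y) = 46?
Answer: I*sqrt(77)/7 ≈ 1.2536*I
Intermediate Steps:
g(P, Y) = 42 (g(P, Y) = -4 + 46 = 42)
F = 6*I*sqrt(77) (F = sqrt(-2772) = 6*I*sqrt(77) ≈ 52.65*I)
F/g((-2)**2, -71) = (6*I*sqrt(77))/42 = (6*I*sqrt(77))*(1/42) = I*sqrt(77)/7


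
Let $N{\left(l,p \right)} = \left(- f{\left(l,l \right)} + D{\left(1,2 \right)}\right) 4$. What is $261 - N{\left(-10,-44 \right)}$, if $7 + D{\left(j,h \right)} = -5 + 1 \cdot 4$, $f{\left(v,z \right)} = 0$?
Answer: $293$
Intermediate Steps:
$D{\left(j,h \right)} = -8$ ($D{\left(j,h \right)} = -7 + \left(-5 + 1 \cdot 4\right) = -7 + \left(-5 + 4\right) = -7 - 1 = -8$)
$N{\left(l,p \right)} = -32$ ($N{\left(l,p \right)} = \left(\left(-1\right) 0 - 8\right) 4 = \left(0 - 8\right) 4 = \left(-8\right) 4 = -32$)
$261 - N{\left(-10,-44 \right)} = 261 - -32 = 261 + 32 = 293$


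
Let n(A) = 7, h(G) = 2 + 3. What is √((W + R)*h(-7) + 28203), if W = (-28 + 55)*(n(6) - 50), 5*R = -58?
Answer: 2*√5585 ≈ 149.47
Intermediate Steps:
R = -58/5 (R = (⅕)*(-58) = -58/5 ≈ -11.600)
h(G) = 5
W = -1161 (W = (-28 + 55)*(7 - 50) = 27*(-43) = -1161)
√((W + R)*h(-7) + 28203) = √((-1161 - 58/5)*5 + 28203) = √(-5863/5*5 + 28203) = √(-5863 + 28203) = √22340 = 2*√5585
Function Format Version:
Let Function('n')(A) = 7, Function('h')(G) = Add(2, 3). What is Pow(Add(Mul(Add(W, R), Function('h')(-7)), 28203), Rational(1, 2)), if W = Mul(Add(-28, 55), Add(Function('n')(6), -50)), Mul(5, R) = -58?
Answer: Mul(2, Pow(5585, Rational(1, 2))) ≈ 149.47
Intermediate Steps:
R = Rational(-58, 5) (R = Mul(Rational(1, 5), -58) = Rational(-58, 5) ≈ -11.600)
Function('h')(G) = 5
W = -1161 (W = Mul(Add(-28, 55), Add(7, -50)) = Mul(27, -43) = -1161)
Pow(Add(Mul(Add(W, R), Function('h')(-7)), 28203), Rational(1, 2)) = Pow(Add(Mul(Add(-1161, Rational(-58, 5)), 5), 28203), Rational(1, 2)) = Pow(Add(Mul(Rational(-5863, 5), 5), 28203), Rational(1, 2)) = Pow(Add(-5863, 28203), Rational(1, 2)) = Pow(22340, Rational(1, 2)) = Mul(2, Pow(5585, Rational(1, 2)))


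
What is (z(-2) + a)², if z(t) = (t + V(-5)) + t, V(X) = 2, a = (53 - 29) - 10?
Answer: 144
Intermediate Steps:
a = 14 (a = 24 - 10 = 14)
z(t) = 2 + 2*t (z(t) = (t + 2) + t = (2 + t) + t = 2 + 2*t)
(z(-2) + a)² = ((2 + 2*(-2)) + 14)² = ((2 - 4) + 14)² = (-2 + 14)² = 12² = 144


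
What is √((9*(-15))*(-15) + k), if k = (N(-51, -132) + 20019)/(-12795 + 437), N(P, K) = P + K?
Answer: 3*√8583699967/6179 ≈ 44.982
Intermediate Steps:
N(P, K) = K + P
k = -9918/6179 (k = ((-132 - 51) + 20019)/(-12795 + 437) = (-183 + 20019)/(-12358) = 19836*(-1/12358) = -9918/6179 ≈ -1.6051)
√((9*(-15))*(-15) + k) = √((9*(-15))*(-15) - 9918/6179) = √(-135*(-15) - 9918/6179) = √(2025 - 9918/6179) = √(12502557/6179) = 3*√8583699967/6179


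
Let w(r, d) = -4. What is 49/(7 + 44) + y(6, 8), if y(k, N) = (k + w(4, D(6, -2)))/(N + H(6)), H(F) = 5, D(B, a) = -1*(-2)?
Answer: 739/663 ≈ 1.1146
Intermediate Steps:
D(B, a) = 2
y(k, N) = (-4 + k)/(5 + N) (y(k, N) = (k - 4)/(N + 5) = (-4 + k)/(5 + N))
49/(7 + 44) + y(6, 8) = 49/(7 + 44) + (-4 + 6)/(5 + 8) = 49/51 + 2/13 = 739/663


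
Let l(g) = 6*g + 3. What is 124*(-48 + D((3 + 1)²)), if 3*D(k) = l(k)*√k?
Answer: 10416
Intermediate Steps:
l(g) = 3 + 6*g
D(k) = √k*(3 + 6*k)/3 (D(k) = ((3 + 6*k)*√k)/3 = (√k*(3 + 6*k))/3 = √k*(3 + 6*k)/3)
124*(-48 + D((3 + 1)²)) = 124*(-48 + √((3 + 1)²)*(1 + 2*(3 + 1)²)) = 124*(-48 + √(4²)*(1 + 2*4²)) = 124*(-48 + √16*(1 + 2*16)) = 124*(-48 + 4*(1 + 32)) = 124*(-48 + 4*33) = 124*(-48 + 132) = 124*84 = 10416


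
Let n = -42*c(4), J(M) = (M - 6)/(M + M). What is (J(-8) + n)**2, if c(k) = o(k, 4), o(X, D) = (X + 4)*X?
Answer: 115455025/64 ≈ 1.8040e+6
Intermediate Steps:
o(X, D) = X*(4 + X) (o(X, D) = (4 + X)*X = X*(4 + X))
c(k) = k*(4 + k)
J(M) = (-6 + M)/(2*M) (J(M) = (-6 + M)/((2*M)) = (-6 + M)*(1/(2*M)) = (-6 + M)/(2*M))
n = -1344 (n = -168*(4 + 4) = -168*8 = -42*32 = -1344)
(J(-8) + n)**2 = ((1/2)*(-6 - 8)/(-8) - 1344)**2 = ((1/2)*(-1/8)*(-14) - 1344)**2 = (7/8 - 1344)**2 = (-10745/8)**2 = 115455025/64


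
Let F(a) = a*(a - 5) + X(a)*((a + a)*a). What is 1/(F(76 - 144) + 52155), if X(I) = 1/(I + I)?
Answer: 1/57051 ≈ 1.7528e-5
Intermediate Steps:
X(I) = 1/(2*I)
F(a) = a + a*(-5 + a) (F(a) = a*(a - 5) + (1/(2*a))*((a + a)*a) = a*(-5 + a) + (1/(2*a))*((2*a)*a) = a*(-5 + a) + (1/(2*a))*(2*a²) = a*(-5 + a) + a = a + a*(-5 + a))
1/(F(76 - 144) + 52155) = 1/((76 - 144)*(-4 + (76 - 144)) + 52155) = 1/(-68*(-4 - 68) + 52155) = 1/(-68*(-72) + 52155) = 1/(4896 + 52155) = 1/57051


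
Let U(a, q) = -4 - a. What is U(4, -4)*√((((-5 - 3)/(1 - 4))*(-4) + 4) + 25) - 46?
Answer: -46 - 8*√165/3 ≈ -80.254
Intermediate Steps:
U(4, -4)*√((((-5 - 3)/(1 - 4))*(-4) + 4) + 25) - 46 = (-4 - 1*4)*√((((-5 - 3)/(1 - 4))*(-4) + 4) + 25) - 46 = (-4 - 4)*√((-8/(-3)*(-4) + 4) + 25) - 46 = -8*√((-8*(-⅓)*(-4) + 4) + 25) - 46 = -8*√(((8/3)*(-4) + 4) + 25) - 46 = -8*√((-32/3 + 4) + 25) - 46 = -8*√(-20/3 + 25) - 46 = -8*√165/3 - 46 = -46 - 8*√165/3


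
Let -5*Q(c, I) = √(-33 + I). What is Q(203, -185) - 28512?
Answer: -28512 - I*√218/5 ≈ -28512.0 - 2.953*I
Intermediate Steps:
Q(c, I) = -√(-33 + I)/5
Q(203, -185) - 28512 = -√(-33 - 185)/5 - 28512 = -I*√218/5 - 28512 = -28512 - I*√218/5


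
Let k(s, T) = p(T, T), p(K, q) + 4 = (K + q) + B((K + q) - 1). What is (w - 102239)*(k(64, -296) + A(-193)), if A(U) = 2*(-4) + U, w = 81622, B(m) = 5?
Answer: 16328664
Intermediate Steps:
A(U) = -8 + U
p(K, q) = 1 + K + q (p(K, q) = -4 + ((K + q) + 5) = -4 + (5 + K + q) = 1 + K + q)
k(s, T) = 1 + 2*T (k(s, T) = 1 + T + T = 1 + 2*T)
(w - 102239)*(k(64, -296) + A(-193)) = (81622 - 102239)*((1 + 2*(-296)) + (-8 - 193)) = -20617*((1 - 592) - 201) = -20617*(-591 - 201) = -20617*(-792) = 16328664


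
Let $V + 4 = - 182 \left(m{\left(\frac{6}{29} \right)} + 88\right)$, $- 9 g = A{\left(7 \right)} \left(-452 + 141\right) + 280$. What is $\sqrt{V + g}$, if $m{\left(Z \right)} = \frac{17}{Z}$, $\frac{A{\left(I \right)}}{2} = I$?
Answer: $\frac{i \sqrt{274695}}{3} \approx 174.7 i$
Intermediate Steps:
$A{\left(I \right)} = 2 I$
$g = \frac{1358}{3}$ ($g = - \frac{2 \cdot 7 \left(-452 + 141\right) + 280}{9} = - \frac{14 \left(-311\right) + 280}{9} = - \frac{-4354 + 280}{9} = \left(- \frac{1}{9}\right) \left(-4074\right) = \frac{1358}{3} \approx 452.67$)
$V = - \frac{92923}{3}$ ($V = -4 - 182 \left(\frac{17}{6 \cdot \frac{1}{29}} + 88\right) = -4 - 182 \left(\frac{17}{\frac{6}{29}} + 88\right) = -4 - 182 \left(17 \cdot \frac{29}{6} + 88\right) = -4 - 182 \left(\frac{493}{6} + 88\right) = -4 - \frac{92911}{3} = - \frac{92923}{3} \approx -30974.0$)
$\sqrt{V + g} = \sqrt{- \frac{92923}{3} + \frac{1358}{3}} = \sqrt{- \frac{91565}{3}} = \frac{i \sqrt{274695}}{3}$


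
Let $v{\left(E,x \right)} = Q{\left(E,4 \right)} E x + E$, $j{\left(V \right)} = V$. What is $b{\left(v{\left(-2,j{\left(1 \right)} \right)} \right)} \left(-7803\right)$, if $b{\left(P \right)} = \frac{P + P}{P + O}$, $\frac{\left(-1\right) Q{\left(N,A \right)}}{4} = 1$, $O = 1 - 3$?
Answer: $-23409$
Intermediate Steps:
$O = -2$ ($O = 1 - 3 = -2$)
$Q{\left(N,A \right)} = -4$ ($Q{\left(N,A \right)} = \left(-4\right) 1 = -4$)
$v{\left(E,x \right)} = E - 4 E x$ ($v{\left(E,x \right)} = - 4 E x + E = E - 4 E x$)
$b{\left(P \right)} = \frac{2 P}{-2 + P}$ ($b{\left(P \right)} = \frac{P + P}{P - 2} = \frac{2 P}{-2 + P}$)
$b{\left(v{\left(-2,j{\left(1 \right)} \right)} \right)} \left(-7803\right) = \frac{2 \left(- 2 \left(1 - 4\right)\right)}{-2 - 2 \left(1 - 4\right)} \left(-7803\right) = \frac{2 \left(\left(-2\right) \left(-3\right)\right)}{-2 - -6} \left(-7803\right) = 2 \cdot 6 \frac{1}{-2 + 6} \left(-7803\right) = 2 \cdot 6 \cdot \frac{1}{4} \left(-7803\right) = 3 \left(-7803\right) = -23409$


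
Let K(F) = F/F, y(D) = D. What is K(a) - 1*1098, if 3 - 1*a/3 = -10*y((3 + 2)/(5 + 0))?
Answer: -1097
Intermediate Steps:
a = 39 (a = 9 - (-30)*(3 + 2)/(5 + 0) = 9 - (-30)*5/5 = 9 - (-30)*5*(⅕) = 9 - (-30) = 9 - 3*(-10) = 9 + 30 = 39)
K(F) = 1
K(a) - 1*1098 = 1 - 1*1098 = 1 - 1098 = -1097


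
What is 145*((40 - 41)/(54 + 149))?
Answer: -5/7 ≈ -0.71429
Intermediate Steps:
145*((40 - 41)/(54 + 149)) = 145*(-1/203) = -5/7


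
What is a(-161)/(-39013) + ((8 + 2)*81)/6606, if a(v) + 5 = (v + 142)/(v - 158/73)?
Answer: 20932120591/170538970381 ≈ 0.12274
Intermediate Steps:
a(v) = -5 + (142 + v)/(-158/73 + v) (a(v) = -5 + (v + 142)/(v - 158/73) = -5 + (142 + v)/(v - 158*1/73) = -5 + (142 + v)/(v - 158/73) = -5 + (142 + v)/(-158/73 + v))
a(-161)/(-39013) + ((8 + 2)*81)/6606 = (4*(2789 - 73*(-161))/(-158 + 73*(-161)))/(-39013) + ((8 + 2)*81)/6606 = (4*(2789 + 11753)/(-158 - 11753))*(-1/39013) + (10*81)*(1/6606) = (4*14542/(-11911))*(-1/39013) + 810*(1/6606) = (4*(-1/11911)*14542)*(-1/39013) + 45/367 = -58168/11911*(-1/39013) + 45/367 = 58168/464683843 + 45/367 = 20932120591/170538970381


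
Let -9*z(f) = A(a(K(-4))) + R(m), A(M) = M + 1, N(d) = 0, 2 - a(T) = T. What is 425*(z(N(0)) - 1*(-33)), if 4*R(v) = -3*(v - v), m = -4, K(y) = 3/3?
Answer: 125375/9 ≈ 13931.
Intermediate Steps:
K(y) = 1 (K(y) = 3*(⅓) = 1)
a(T) = 2 - T
R(v) = 0 (R(v) = (-3*(v - v))/4 = (-3*0)/4 = (¼)*0 = 0)
A(M) = 1 + M
z(f) = -2/9 (z(f) = -((1 + (2 - 1*1)) + 0)/9 = -((1 + (2 - 1)) + 0)/9 = -((1 + 1) + 0)/9 = -(2 + 0)/9 = -⅑*2 = -2/9)
425*(z(N(0)) - 1*(-33)) = 425*(-2/9 - 1*(-33)) = 425*(-2/9 + 33) = 425*(295/9) = 125375/9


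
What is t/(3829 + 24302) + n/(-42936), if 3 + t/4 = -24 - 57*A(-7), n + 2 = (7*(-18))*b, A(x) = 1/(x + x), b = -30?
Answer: -128586223/1409138052 ≈ -0.091252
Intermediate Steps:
A(x) = 1/(2*x)
n = 3778 (n = -2 + (7*(-18))*(-30) = -2 - 126*(-30) = -2 + 3780 = 3778)
t = -642/7 (t = -12 + 4*(-24 - 57/(2*(-7))) = -12 + 4*(-24 - 57*(-1)/(2*7)) = -12 + 4*(-24 - 57*(-1/14)) = -12 + 4*(-24 + 57/14) = -12 + 4*(-279/14) = -12 - 558/7 = -642/7 ≈ -91.714)
t/(3829 + 24302) + n/(-42936) = -642/(7*(3829 + 24302)) + 3778/(-42936) = -642/7/28131 + 3778*(-1/42936) = -642/7*1/28131 - 1889/21468 = -214/65639 - 1889/21468 = -128586223/1409138052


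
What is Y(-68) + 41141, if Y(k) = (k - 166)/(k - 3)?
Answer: 2921245/71 ≈ 41144.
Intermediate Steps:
Y(k) = (-166 + k)/(-3 + k)
Y(-68) + 41141 = (-166 - 68)/(-3 - 68) + 41141 = -234/(-71) + 41141 = -1/71*(-234) + 41141 = 234/71 + 41141 = 2921245/71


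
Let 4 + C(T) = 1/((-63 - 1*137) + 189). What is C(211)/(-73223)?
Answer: 45/805453 ≈ 5.5869e-5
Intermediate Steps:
C(T) = -45/11 (C(T) = -4 + 1/((-63 - 1*137) + 189) = -4 + 1/((-63 - 137) + 189) = -4 + 1/(-200 + 189) = -4 + 1/(-11) = -4 - 1/11 = -45/11)
C(211)/(-73223) = -45/11/(-73223) = -45/11*(-1/73223) = 45/805453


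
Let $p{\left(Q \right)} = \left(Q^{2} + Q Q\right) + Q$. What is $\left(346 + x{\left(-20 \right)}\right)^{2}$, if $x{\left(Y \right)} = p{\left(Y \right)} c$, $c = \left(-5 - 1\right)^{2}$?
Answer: $808037476$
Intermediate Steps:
$p{\left(Q \right)} = Q + 2 Q^{2}$ ($p{\left(Q \right)} = \left(Q^{2} + Q^{2}\right) + Q = 2 Q^{2} + Q = Q + 2 Q^{2}$)
$c = 36$ ($c = \left(-6\right)^{2} = 36$)
$x{\left(Y \right)} = 36 Y \left(1 + 2 Y\right)$ ($x{\left(Y \right)} = Y \left(1 + 2 Y\right) 36 = 36 Y \left(1 + 2 Y\right)$)
$\left(346 + x{\left(-20 \right)}\right)^{2} = \left(346 + 36 \left(-20\right) \left(1 + 2 \left(-20\right)\right)\right)^{2} = \left(346 + 36 \left(-20\right) \left(1 - 40\right)\right)^{2} = \left(346 + 36 \left(-20\right) \left(-39\right)\right)^{2} = \left(346 + 28080\right)^{2} = 28426^{2} = 808037476$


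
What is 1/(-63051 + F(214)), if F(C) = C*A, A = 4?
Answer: -1/62195 ≈ -1.6078e-5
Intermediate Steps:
F(C) = 4*C (F(C) = C*4 = 4*C)
1/(-63051 + F(214)) = 1/(-63051 + 4*214) = 1/(-63051 + 856) = 1/(-62195) = -1/62195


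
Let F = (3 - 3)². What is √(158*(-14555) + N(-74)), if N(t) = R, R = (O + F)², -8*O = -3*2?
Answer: 7*I*√750919/4 ≈ 1516.5*I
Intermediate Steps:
O = ¾ (O = -(-3)*2/8 = -⅛*(-6) = ¾ ≈ 0.75000)
F = 0 (F = 0² = 0)
R = 9/16 (R = (¾ + 0)² = (¾)² = 9/16 ≈ 0.56250)
N(t) = 9/16
√(158*(-14555) + N(-74)) = √(158*(-14555) + 9/16) = √(-2299690 + 9/16) = √(-36795031/16) = 7*I*√750919/4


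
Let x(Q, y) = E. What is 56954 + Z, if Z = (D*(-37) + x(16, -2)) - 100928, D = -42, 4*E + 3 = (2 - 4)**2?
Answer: -169679/4 ≈ -42420.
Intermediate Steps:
E = 1/4 (E = -3/4 + (2 - 4)**2/4 = -3/4 + (1/4)*(-2)**2 = -3/4 + (1/4)*4 = -3/4 + 1 = 1/4 ≈ 0.25000)
x(Q, y) = 1/4
Z = -397495/4 (Z = (-42*(-37) + 1/4) - 100928 = (1554 + 1/4) - 100928 = 6217/4 - 100928 = -397495/4 ≈ -99374.)
56954 + Z = 56954 - 397495/4 = -169679/4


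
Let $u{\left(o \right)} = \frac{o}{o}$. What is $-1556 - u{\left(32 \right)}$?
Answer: $-1557$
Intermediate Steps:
$u{\left(o \right)} = 1$
$-1556 - u{\left(32 \right)} = -1556 - 1 = -1557$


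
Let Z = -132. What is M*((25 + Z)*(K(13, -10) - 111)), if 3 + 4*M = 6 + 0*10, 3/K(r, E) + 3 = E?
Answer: 232083/26 ≈ 8926.3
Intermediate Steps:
K(r, E) = 3/(-3 + E)
M = ¾ (M = -¾ + (6 + 0*10)/4 = -¾ + (6 + 0)/4 = -¾ + (¼)*6 = -¾ + 3/2 = ¾ ≈ 0.75000)
M*((25 + Z)*(K(13, -10) - 111)) = 3*((25 - 132)*(3/(-3 - 10) - 111))/4 = 3*(-107*(3/(-13) - 111))/4 = 3*(-107*(3*(-1/13) - 111))/4 = 3*(-107*(-3/13 - 111))/4 = 3*(-107*(-1446/13))/4 = (¾)*(154722/13) = 232083/26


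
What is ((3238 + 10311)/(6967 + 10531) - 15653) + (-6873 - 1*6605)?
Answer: -509720689/17498 ≈ -29130.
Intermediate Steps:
((3238 + 10311)/(6967 + 10531) - 15653) + (-6873 - 1*6605) = (13549/17498 - 15653) + (-6873 - 6605) = (13549*(1/17498) - 15653) - 13478 = (13549/17498 - 15653) - 13478 = -273882645/17498 - 13478 = -509720689/17498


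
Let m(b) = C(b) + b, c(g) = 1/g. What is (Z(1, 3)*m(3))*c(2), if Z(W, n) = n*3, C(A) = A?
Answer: 27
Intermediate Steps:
Z(W, n) = 3*n
m(b) = 2*b (m(b) = b + b = 2*b)
(Z(1, 3)*m(3))*c(2) = ((3*3)*(2*3))/2 = (9*6)*(½) = 54*(½) = 27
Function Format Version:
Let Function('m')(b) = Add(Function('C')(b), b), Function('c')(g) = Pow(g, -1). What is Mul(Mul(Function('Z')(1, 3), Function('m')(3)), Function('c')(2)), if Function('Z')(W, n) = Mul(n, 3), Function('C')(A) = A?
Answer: 27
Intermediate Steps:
Function('Z')(W, n) = Mul(3, n)
Function('m')(b) = Mul(2, b) (Function('m')(b) = Add(b, b) = Mul(2, b))
Mul(Mul(Function('Z')(1, 3), Function('m')(3)), Function('c')(2)) = Mul(Mul(Mul(3, 3), Mul(2, 3)), Pow(2, -1)) = Mul(Mul(9, 6), Rational(1, 2)) = Mul(54, Rational(1, 2)) = 27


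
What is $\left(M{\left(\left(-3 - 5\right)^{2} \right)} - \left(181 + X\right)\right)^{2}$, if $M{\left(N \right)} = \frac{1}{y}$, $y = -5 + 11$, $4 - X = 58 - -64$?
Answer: $\frac{142129}{36} \approx 3948.0$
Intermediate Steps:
$X = -118$ ($X = 4 - \left(58 - -64\right) = 4 - \left(58 + 64\right) = 4 - 122 = -118$)
$y = 6$
$M{\left(N \right)} = \frac{1}{6}$
$\left(M{\left(\left(-3 - 5\right)^{2} \right)} - \left(181 + X\right)\right)^{2} = \left(\frac{1}{6} - 63\right)^{2} = \left(- \frac{377}{6}\right)^{2} = \frac{142129}{36}$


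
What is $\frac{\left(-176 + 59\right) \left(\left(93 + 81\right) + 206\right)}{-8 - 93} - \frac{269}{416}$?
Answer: $\frac{18468191}{42016} \approx 439.55$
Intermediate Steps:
$\frac{\left(-176 + 59\right) \left(\left(93 + 81\right) + 206\right)}{-8 - 93} - \frac{269}{416} = \frac{\left(-117\right) \left(174 + 206\right)}{-8 - 93} - \frac{269}{416} = \frac{\left(-117\right) 380}{-101} - \frac{269}{416} = \left(-44460\right) \left(- \frac{1}{101}\right) - \frac{269}{416} = \frac{44460}{101} - \frac{269}{416} = \frac{18468191}{42016}$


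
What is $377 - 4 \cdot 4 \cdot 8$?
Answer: $249$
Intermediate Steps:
$377 - 4 \cdot 4 \cdot 8 = 377 - 16 \cdot 8 = 377 - 128 = 249$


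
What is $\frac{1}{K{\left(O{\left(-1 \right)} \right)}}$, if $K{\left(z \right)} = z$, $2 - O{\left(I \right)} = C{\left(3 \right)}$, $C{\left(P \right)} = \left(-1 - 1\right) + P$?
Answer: $1$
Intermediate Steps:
$C{\left(P \right)} = -2 + P$
$O{\left(I \right)} = 1$ ($O{\left(I \right)} = 2 - \left(-2 + 3\right) = 2 - 1 = 1$)
$\frac{1}{K{\left(O{\left(-1 \right)} \right)}} = 1^{-1} = 1$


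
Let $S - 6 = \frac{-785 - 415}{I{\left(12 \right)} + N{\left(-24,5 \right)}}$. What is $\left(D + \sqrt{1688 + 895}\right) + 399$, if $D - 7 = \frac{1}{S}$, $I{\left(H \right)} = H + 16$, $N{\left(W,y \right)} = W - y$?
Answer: $\frac{489637}{1206} + 3 \sqrt{287} \approx 456.82$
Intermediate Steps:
$I{\left(H \right)} = 16 + H$
$S = 1206$ ($S = 6 + \frac{-785 - 415}{\left(16 + 12\right) - 29} = 6 - \frac{1200}{28 - 29} = 6 - \frac{1200}{-1} = 6 - -1200 = 6 + 1200 = 1206$)
$D = \frac{8443}{1206}$ ($D = 7 + \frac{1}{1206} = \frac{8443}{1206} \approx 7.0008$)
$\left(D + \sqrt{1688 + 895}\right) + 399 = \left(\frac{8443}{1206} + \sqrt{1688 + 895}\right) + 399 = \left(\frac{8443}{1206} + \sqrt{2583}\right) + 399 = \left(\frac{8443}{1206} + 3 \sqrt{287}\right) + 399 = \frac{489637}{1206} + 3 \sqrt{287}$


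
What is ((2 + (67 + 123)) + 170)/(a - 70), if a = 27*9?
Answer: 362/173 ≈ 2.0925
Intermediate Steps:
a = 243
((2 + (67 + 123)) + 170)/(a - 70) = ((2 + (67 + 123)) + 170)/(243 - 70) = ((2 + 190) + 170)/173 = (192 + 170)*(1/173) = 362*(1/173) = 362/173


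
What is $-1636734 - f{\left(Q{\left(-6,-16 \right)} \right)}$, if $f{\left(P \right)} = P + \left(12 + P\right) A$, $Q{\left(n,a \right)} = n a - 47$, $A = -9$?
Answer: $-1636234$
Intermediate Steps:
$Q{\left(n,a \right)} = -47 + a n$ ($Q{\left(n,a \right)} = a n - 47 = -47 + a n$)
$f{\left(P \right)} = -108 - 8 P$ ($f{\left(P \right)} = P + \left(12 + P\right) \left(-9\right) = P - \left(108 + 9 P\right) = -108 - 8 P$)
$-1636734 - f{\left(Q{\left(-6,-16 \right)} \right)} = -1636734 - \left(-108 - 8 \left(-47 - -96\right)\right) = -1636734 - \left(-108 - 8 \left(-47 + 96\right)\right) = -1636734 - \left(-108 - 392\right) = -1636734 - -500 = -1636734 + 500 = -1636234$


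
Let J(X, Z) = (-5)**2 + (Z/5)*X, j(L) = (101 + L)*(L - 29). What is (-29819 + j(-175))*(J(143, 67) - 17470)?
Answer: 1143152612/5 ≈ 2.2863e+8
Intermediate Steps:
j(L) = (-29 + L)*(101 + L) (j(L) = (101 + L)*(-29 + L) = (-29 + L)*(101 + L))
J(X, Z) = 25 + X*Z/5 (J(X, Z) = 25 + (Z*(1/5))*X = 25 + (Z/5)*X = 25 + X*Z/5)
(-29819 + j(-175))*(J(143, 67) - 17470) = (-29819 + (-2929 + (-175)**2 + 72*(-175)))*((25 + (1/5)*143*67) - 17470) = (-29819 + (-2929 + 30625 - 12600))*((25 + 9581/5) - 17470) = (-29819 + 15096)*(9706/5 - 17470) = -14723*(-77644/5) = 1143152612/5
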